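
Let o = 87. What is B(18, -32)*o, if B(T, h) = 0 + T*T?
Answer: 28188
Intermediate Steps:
B(T, h) = T² (B(T, h) = 0 + T² = T²)
B(18, -32)*o = 18²*87 = 324*87 = 28188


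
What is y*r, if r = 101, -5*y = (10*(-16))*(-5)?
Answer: -16160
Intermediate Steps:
y = -160 (y = -10*(-16)*(-5)/5 = -(-32)*(-5) = -1/5*800 = -160)
y*r = -160*101 = -16160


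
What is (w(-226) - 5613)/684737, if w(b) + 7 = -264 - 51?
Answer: -5935/684737 ≈ -0.0086676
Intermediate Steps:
w(b) = -322 (w(b) = -7 + (-264 - 51) = -7 - 315 = -322)
(w(-226) - 5613)/684737 = (-322 - 5613)/684737 = -5935*1/684737 = -5935/684737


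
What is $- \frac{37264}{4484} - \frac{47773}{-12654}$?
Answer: $- \frac{3385849}{746586} \approx -4.5351$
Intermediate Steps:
$- \frac{37264}{4484} - \frac{47773}{-12654} = \left(-37264\right) \frac{1}{4484} - - \frac{47773}{12654} = - \frac{9316}{1121} + \frac{47773}{12654} = - \frac{3385849}{746586}$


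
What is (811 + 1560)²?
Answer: 5621641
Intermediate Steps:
(811 + 1560)² = 2371² = 5621641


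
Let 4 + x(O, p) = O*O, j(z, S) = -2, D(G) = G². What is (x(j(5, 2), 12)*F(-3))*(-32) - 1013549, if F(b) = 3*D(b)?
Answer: -1013549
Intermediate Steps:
F(b) = 3*b²
x(O, p) = -4 + O² (x(O, p) = -4 + O*O = -4 + O²)
(x(j(5, 2), 12)*F(-3))*(-32) - 1013549 = ((-4 + (-2)²)*(3*(-3)²))*(-32) - 1013549 = ((-4 + 4)*(3*9))*(-32) - 1013549 = (0*27)*(-32) - 1013549 = 0*(-32) - 1013549 = 0 - 1013549 = -1013549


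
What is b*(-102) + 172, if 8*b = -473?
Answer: 24811/4 ≈ 6202.8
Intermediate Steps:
b = -473/8 (b = (⅛)*(-473) = -473/8 ≈ -59.125)
b*(-102) + 172 = -473/8*(-102) + 172 = 24123/4 + 172 = 24811/4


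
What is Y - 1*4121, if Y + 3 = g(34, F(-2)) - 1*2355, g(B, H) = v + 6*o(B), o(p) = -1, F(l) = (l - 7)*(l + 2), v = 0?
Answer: -6485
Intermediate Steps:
F(l) = (-7 + l)*(2 + l)
g(B, H) = -6 (g(B, H) = 0 + 6*(-1) = 0 - 6 = -6)
Y = -2364 (Y = -3 + (-6 - 1*2355) = -3 + (-6 - 2355) = -3 - 2361 = -2364)
Y - 1*4121 = -2364 - 1*4121 = -2364 - 4121 = -6485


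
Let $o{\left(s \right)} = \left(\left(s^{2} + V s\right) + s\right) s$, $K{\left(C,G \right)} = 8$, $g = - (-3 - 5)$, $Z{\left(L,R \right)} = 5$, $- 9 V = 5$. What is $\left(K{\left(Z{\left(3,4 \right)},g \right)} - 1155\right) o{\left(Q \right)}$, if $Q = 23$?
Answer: $- \frac{128026993}{9} \approx -1.4225 \cdot 10^{7}$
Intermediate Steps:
$V = - \frac{5}{9}$ ($V = \left(- \frac{1}{9}\right) 5 = - \frac{5}{9} \approx -0.55556$)
$g = 8$ ($g = \left(-1\right) \left(-8\right) = 8$)
$o{\left(s \right)} = s \left(s^{2} + \frac{4 s}{9}\right)$ ($o{\left(s \right)} = \left(\left(s^{2} - \frac{5 s}{9}\right) + s\right) s = \left(s^{2} + \frac{4 s}{9}\right) s = s \left(s^{2} + \frac{4 s}{9}\right)$)
$\left(K{\left(Z{\left(3,4 \right)},g \right)} - 1155\right) o{\left(Q \right)} = \left(8 - 1155\right) 23^{2} \left(\frac{4}{9} + 23\right) = - 1147 \cdot 529 \cdot \frac{211}{9} = \left(-1147\right) \frac{111619}{9} = - \frac{128026993}{9}$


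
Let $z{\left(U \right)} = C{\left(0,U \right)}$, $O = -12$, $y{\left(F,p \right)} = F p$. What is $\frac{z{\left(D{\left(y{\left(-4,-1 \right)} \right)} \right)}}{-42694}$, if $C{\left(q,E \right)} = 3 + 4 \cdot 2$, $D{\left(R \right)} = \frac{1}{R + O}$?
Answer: $- \frac{11}{42694} \approx -0.00025765$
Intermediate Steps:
$D{\left(R \right)} = \frac{1}{-12 + R}$ ($D{\left(R \right)} = \frac{1}{R - 12} = \frac{1}{-12 + R}$)
$C{\left(q,E \right)} = 11$ ($C{\left(q,E \right)} = 3 + 8 = 11$)
$z{\left(U \right)} = 11$
$\frac{z{\left(D{\left(y{\left(-4,-1 \right)} \right)} \right)}}{-42694} = \frac{11}{-42694} = 11 \left(- \frac{1}{42694}\right) = - \frac{11}{42694}$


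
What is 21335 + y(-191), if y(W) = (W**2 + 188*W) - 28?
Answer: 21880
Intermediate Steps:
y(W) = -28 + W**2 + 188*W
21335 + y(-191) = 21335 + (-28 + (-191)**2 + 188*(-191)) = 21335 + (-28 + 36481 - 35908) = 21335 + 545 = 21880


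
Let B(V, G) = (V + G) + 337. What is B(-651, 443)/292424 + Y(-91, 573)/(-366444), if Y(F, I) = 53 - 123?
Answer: 16935239/26789255064 ≈ 0.00063216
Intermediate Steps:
Y(F, I) = -70
B(V, G) = 337 + G + V (B(V, G) = (G + V) + 337 = 337 + G + V)
B(-651, 443)/292424 + Y(-91, 573)/(-366444) = (337 + 443 - 651)/292424 - 70/(-366444) = 129*(1/292424) - 70*(-1/366444) = 129/292424 + 35/183222 = 16935239/26789255064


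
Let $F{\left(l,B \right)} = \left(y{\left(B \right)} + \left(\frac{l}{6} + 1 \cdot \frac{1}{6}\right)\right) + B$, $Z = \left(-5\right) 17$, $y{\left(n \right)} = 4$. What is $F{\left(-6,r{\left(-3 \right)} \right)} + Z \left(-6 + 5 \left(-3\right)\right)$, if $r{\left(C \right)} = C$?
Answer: $\frac{10711}{6} \approx 1785.2$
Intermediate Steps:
$Z = -85$
$F{\left(l,B \right)} = \frac{25}{6} + B + \frac{l}{6}$ ($F{\left(l,B \right)} = \left(4 + \left(\frac{l}{6} + 1 \cdot \frac{1}{6}\right)\right) + B = \left(4 + \left(l \frac{1}{6} + 1 \cdot \frac{1}{6}\right)\right) + B = \left(4 + \left(\frac{l}{6} + \frac{1}{6}\right)\right) + B = \left(4 + \left(\frac{1}{6} + \frac{l}{6}\right)\right) + B = \left(\frac{25}{6} + \frac{l}{6}\right) + B = \frac{25}{6} + B + \frac{l}{6}$)
$F{\left(-6,r{\left(-3 \right)} \right)} + Z \left(-6 + 5 \left(-3\right)\right) = \left(\frac{25}{6} - 3 + \frac{1}{6} \left(-6\right)\right) - 85 \left(-6 + 5 \left(-3\right)\right) = \left(\frac{25}{6} - 3 - 1\right) - 85 \left(-6 - 15\right) = \frac{1}{6} - -1785 = \frac{1}{6} + 1785 = \frac{10711}{6}$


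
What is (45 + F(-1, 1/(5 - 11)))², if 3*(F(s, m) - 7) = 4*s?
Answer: 23104/9 ≈ 2567.1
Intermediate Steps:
F(s, m) = 7 + 4*s/3 (F(s, m) = 7 + (4*s)/3 = 7 + 4*s/3)
(45 + F(-1, 1/(5 - 11)))² = (45 + (7 + (4/3)*(-1)))² = (45 + (7 - 4/3))² = (45 + 17/3)² = (152/3)² = 23104/9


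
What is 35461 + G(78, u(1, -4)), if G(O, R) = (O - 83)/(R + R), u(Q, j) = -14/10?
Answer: 496479/14 ≈ 35463.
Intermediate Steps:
u(Q, j) = -7/5 (u(Q, j) = -14*⅒ = -7/5)
G(O, R) = (-83 + O)/(2*R) (G(O, R) = (-83 + O)/((2*R)) = (-83 + O)*(1/(2*R)) = (-83 + O)/(2*R))
35461 + G(78, u(1, -4)) = 35461 + (-83 + 78)/(2*(-7/5)) = 35461 + (½)*(-5/7)*(-5) = 35461 + 25/14 = 496479/14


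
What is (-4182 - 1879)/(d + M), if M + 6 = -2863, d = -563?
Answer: 551/312 ≈ 1.7660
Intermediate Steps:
M = -2869 (M = -6 - 2863 = -2869)
(-4182 - 1879)/(d + M) = (-4182 - 1879)/(-563 - 2869) = -6061/(-3432) = -6061*(-1/3432) = 551/312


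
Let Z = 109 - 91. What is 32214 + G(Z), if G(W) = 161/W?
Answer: 580013/18 ≈ 32223.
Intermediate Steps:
Z = 18
32214 + G(Z) = 32214 + 161/18 = 580013/18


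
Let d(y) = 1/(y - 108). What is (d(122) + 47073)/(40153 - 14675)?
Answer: 659023/356692 ≈ 1.8476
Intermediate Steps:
d(y) = 1/(-108 + y)
(d(122) + 47073)/(40153 - 14675) = (1/(-108 + 122) + 47073)/(40153 - 14675) = (1/14 + 47073)/25478 = (1/14 + 47073)*(1/25478) = (659023/14)*(1/25478) = 659023/356692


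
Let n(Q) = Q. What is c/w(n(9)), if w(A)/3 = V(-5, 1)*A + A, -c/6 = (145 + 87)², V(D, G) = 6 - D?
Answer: -26912/27 ≈ -996.74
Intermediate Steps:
c = -322944 (c = -6*(145 + 87)² = -6*232² = -6*53824 = -322944)
w(A) = 36*A (w(A) = 3*((6 - 1*(-5))*A + A) = 3*((6 + 5)*A + A) = 3*(11*A + A) = 3*(12*A) = 36*A)
c/w(n(9)) = -322944/(36*9) = -322944/324 = -322944*1/324 = -26912/27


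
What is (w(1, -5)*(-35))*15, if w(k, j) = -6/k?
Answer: 3150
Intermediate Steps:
(w(1, -5)*(-35))*15 = (-6/1*(-35))*15 = (-6*1*(-35))*15 = -6*(-35)*15 = 210*15 = 3150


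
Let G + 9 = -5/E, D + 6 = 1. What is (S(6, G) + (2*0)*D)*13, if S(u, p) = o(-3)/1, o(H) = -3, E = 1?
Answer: -39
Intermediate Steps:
D = -5 (D = -6 + 1 = -5)
G = -14 (G = -9 - 5/1 = -9 - 5*1 = -9 - 5 = -14)
S(u, p) = -3 (S(u, p) = -3/1 = -3*1 = -3)
(S(6, G) + (2*0)*D)*13 = (-3 + (2*0)*(-5))*13 = (-3 + 0*(-5))*13 = (-3 + 0)*13 = -3*13 = -39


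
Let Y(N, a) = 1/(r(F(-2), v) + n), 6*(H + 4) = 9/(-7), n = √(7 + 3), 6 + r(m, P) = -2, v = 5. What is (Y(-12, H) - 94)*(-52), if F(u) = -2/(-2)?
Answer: 132184/27 + 26*√10/27 ≈ 4898.8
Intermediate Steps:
F(u) = 1 (F(u) = -2*(-½) = 1)
r(m, P) = -8 (r(m, P) = -6 - 2 = -8)
n = √10 ≈ 3.1623
H = -59/14 (H = -4 + (9/(-7))/6 = -4 + (9*(-⅐))/6 = -4 + (⅙)*(-9/7) = -4 - 3/14 = -59/14 ≈ -4.2143)
Y(N, a) = 1/(-8 + √10)
(Y(-12, H) - 94)*(-52) = ((-4/27 - √10/54) - 94)*(-52) = (-2542/27 - √10/54)*(-52) = 132184/27 + 26*√10/27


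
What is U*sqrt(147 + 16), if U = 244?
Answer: 244*sqrt(163) ≈ 3115.2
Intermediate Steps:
U*sqrt(147 + 16) = 244*sqrt(147 + 16) = 244*sqrt(163)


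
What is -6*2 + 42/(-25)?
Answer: -342/25 ≈ -13.680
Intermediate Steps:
-6*2 + 42/(-25) = -12 + 42*(-1/25) = -12 - 42/25 = -342/25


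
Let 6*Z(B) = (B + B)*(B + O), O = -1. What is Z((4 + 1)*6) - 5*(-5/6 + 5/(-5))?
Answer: 1795/6 ≈ 299.17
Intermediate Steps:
Z(B) = B*(-1 + B)/3 (Z(B) = ((B + B)*(B - 1))/6 = ((2*B)*(-1 + B))/6 = (2*B*(-1 + B))/6 = B*(-1 + B)/3)
Z((4 + 1)*6) - 5*(-5/6 + 5/(-5)) = ((4 + 1)*6)*(-1 + (4 + 1)*6)/3 - 5*(-5/6 + 5/(-5)) = (5*6)*(-1 + 5*6)/3 - 5*(-5*⅙ + 5*(-⅕)) = (⅓)*30*(-1 + 30) - 5*(-⅚ - 1) = (⅓)*30*29 - 5*(-11/6) = 290 + 55/6 = 1795/6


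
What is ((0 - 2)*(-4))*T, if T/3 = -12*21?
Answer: -6048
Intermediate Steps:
T = -756 (T = 3*(-12*21) = 3*(-252) = -756)
((0 - 2)*(-4))*T = ((0 - 2)*(-4))*(-756) = -2*(-4)*(-756) = 8*(-756) = -6048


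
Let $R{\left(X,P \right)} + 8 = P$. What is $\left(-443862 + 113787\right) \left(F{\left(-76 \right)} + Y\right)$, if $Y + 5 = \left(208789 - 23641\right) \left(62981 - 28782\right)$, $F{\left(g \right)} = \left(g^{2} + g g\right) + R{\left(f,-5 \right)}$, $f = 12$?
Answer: $-2089997926978950$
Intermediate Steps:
$R{\left(X,P \right)} = -8 + P$
$F{\left(g \right)} = -13 + 2 g^{2}$ ($F{\left(g \right)} = \left(g^{2} + g g\right) - 13 = \left(g^{2} + g^{2}\right) - 13 = 2 g^{2} - 13 = -13 + 2 g^{2}$)
$Y = 6331876447$ ($Y = -5 + \left(208789 - 23641\right) \left(62981 - 28782\right) = -5 + 185148 \cdot 34199 = -5 + 6331876452 = 6331876447$)
$\left(-443862 + 113787\right) \left(F{\left(-76 \right)} + Y\right) = \left(-443862 + 113787\right) \left(\left(-13 + 2 \left(-76\right)^{2}\right) + 6331876447\right) = - 330075 \left(\left(-13 + 2 \cdot 5776\right) + 6331876447\right) = - 330075 \left(\left(-13 + 11552\right) + 6331876447\right) = - 330075 \left(11539 + 6331876447\right) = \left(-330075\right) 6331887986 = -2089997926978950$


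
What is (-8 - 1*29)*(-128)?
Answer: 4736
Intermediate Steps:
(-8 - 1*29)*(-128) = (-8 - 29)*(-128) = -37*(-128) = 4736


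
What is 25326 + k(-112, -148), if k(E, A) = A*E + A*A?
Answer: 63806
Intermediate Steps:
k(E, A) = A**2 + A*E (k(E, A) = A*E + A**2 = A**2 + A*E)
25326 + k(-112, -148) = 25326 - 148*(-148 - 112) = 25326 - 148*(-260) = 25326 + 38480 = 63806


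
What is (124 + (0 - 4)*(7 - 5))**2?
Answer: 13456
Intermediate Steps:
(124 + (0 - 4)*(7 - 5))**2 = (124 - 4*2)**2 = (124 - 8)**2 = 116**2 = 13456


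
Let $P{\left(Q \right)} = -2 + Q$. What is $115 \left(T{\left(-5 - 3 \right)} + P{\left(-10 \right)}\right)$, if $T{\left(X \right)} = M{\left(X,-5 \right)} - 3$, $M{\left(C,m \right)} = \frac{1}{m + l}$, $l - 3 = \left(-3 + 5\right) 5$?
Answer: $- \frac{13685}{8} \approx -1710.6$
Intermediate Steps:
$l = 13$ ($l = 3 + \left(-3 + 5\right) 5 = 3 + 2 \cdot 5 = 3 + 10 = 13$)
$M{\left(C,m \right)} = \frac{1}{13 + m}$ ($M{\left(C,m \right)} = \frac{1}{m + 13} = \frac{1}{13 + m}$)
$T{\left(X \right)} = - \frac{23}{8}$ ($T{\left(X \right)} = \frac{1}{13 - 5} - 3 = \frac{1}{8} - 3 = - \frac{23}{8}$)
$115 \left(T{\left(-5 - 3 \right)} + P{\left(-10 \right)}\right) = 115 \left(- \frac{23}{8} - 12\right) = 115 \left(- \frac{119}{8}\right) = - \frac{13685}{8}$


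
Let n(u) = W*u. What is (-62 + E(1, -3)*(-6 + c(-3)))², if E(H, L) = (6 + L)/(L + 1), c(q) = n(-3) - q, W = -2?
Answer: 17689/4 ≈ 4422.3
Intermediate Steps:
n(u) = -2*u
c(q) = 6 - q (c(q) = -2*(-3) - q = 6 - q)
E(H, L) = (6 + L)/(1 + L)
(-62 + E(1, -3)*(-6 + c(-3)))² = (-62 + ((6 - 3)/(1 - 3))*(-6 + (6 - 1*(-3))))² = (-62 + (3/(-2))*(-6 + (6 + 3)))² = (-62 + (-½*3)*(-6 + 9))² = (-62 - 3/2*3)² = (-62 - 9/2)² = (-133/2)² = 17689/4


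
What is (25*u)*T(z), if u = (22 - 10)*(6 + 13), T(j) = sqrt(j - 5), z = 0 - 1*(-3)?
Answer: 5700*I*sqrt(2) ≈ 8061.0*I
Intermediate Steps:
z = 3 (z = 0 + 3 = 3)
T(j) = sqrt(-5 + j)
u = 228 (u = 12*19 = 228)
(25*u)*T(z) = (25*228)*sqrt(-5 + 3) = 5700*sqrt(-2) = 5700*(I*sqrt(2)) = 5700*I*sqrt(2)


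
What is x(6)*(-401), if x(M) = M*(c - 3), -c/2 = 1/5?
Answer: 40902/5 ≈ 8180.4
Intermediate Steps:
c = -⅖ (c = -2/5 = -2*⅕ = -⅖ ≈ -0.40000)
x(M) = -17*M/5 (x(M) = M*(-⅖ - 3) = M*(-17/5) = -17*M/5)
x(6)*(-401) = -17/5*6*(-401) = -102/5*(-401) = 40902/5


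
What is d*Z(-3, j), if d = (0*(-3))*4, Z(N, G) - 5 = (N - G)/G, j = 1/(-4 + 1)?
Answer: 0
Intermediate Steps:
j = -⅓ (j = 1/(-3) = -⅓ ≈ -0.33333)
Z(N, G) = 5 + (N - G)/G
d = 0 (d = 0*4 = 0)
d*Z(-3, j) = 0*(4 - 3/(-⅓)) = 0*(4 - 3*(-3)) = 0*(4 + 9) = 0*13 = 0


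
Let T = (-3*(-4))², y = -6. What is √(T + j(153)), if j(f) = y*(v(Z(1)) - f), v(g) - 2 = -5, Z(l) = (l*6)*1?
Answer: 6*√30 ≈ 32.863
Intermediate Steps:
Z(l) = 6*l (Z(l) = (6*l)*1 = 6*l)
v(g) = -3 (v(g) = 2 - 5 = -3)
j(f) = 18 + 6*f (j(f) = -6*(-3 - f) = 18 + 6*f)
T = 144 (T = 12² = 144)
√(T + j(153)) = √(144 + (18 + 6*153)) = √(144 + (18 + 918)) = √(144 + 936) = √1080 = 6*√30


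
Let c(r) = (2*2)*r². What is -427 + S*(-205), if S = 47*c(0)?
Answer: -427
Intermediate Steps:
c(r) = 4*r²
S = 0 (S = 47*(4*0²) = 47*(4*0) = 47*0 = 0)
-427 + S*(-205) = -427 + 0*(-205) = -427 + 0 = -427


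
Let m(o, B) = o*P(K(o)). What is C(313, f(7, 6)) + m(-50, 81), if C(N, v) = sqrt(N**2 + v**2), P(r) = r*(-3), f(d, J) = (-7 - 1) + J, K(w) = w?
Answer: -7500 + sqrt(97973) ≈ -7187.0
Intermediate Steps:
f(d, J) = -8 + J
P(r) = -3*r
m(o, B) = -3*o**2 (m(o, B) = o*(-3*o) = -3*o**2)
C(313, f(7, 6)) + m(-50, 81) = sqrt(313**2 + (-8 + 6)**2) - 3*(-50)**2 = sqrt(97969 + (-2)**2) - 3*2500 = sqrt(97969 + 4) - 7500 = sqrt(97973) - 7500 = -7500 + sqrt(97973)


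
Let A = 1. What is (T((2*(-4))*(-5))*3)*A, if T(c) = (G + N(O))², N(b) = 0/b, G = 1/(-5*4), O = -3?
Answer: 3/400 ≈ 0.0075000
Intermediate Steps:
G = -1/20 (G = 1/(-20) = -1/20 ≈ -0.050000)
N(b) = 0
T(c) = 1/400 (T(c) = (-1/20 + 0)² = (-1/20)² = 1/400)
(T((2*(-4))*(-5))*3)*A = ((1/400)*3)*1 = (3/400)*1 = 3/400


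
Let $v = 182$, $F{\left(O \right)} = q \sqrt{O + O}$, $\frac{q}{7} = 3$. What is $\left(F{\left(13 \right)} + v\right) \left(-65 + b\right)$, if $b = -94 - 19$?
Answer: $-32396 - 3738 \sqrt{26} \approx -51456.0$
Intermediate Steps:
$q = 21$ ($q = 7 \cdot 3 = 21$)
$b = -113$ ($b = -94 - 19 = -113$)
$F{\left(O \right)} = 21 \sqrt{2} \sqrt{O}$ ($F{\left(O \right)} = 21 \sqrt{O + O} = 21 \sqrt{2 O} = 21 \sqrt{2} \sqrt{O}$)
$\left(F{\left(13 \right)} + v\right) \left(-65 + b\right) = \left(21 \sqrt{2} \sqrt{13} + 182\right) \left(-65 - 113\right) = \left(21 \sqrt{26} + 182\right) \left(-178\right) = \left(182 + 21 \sqrt{26}\right) \left(-178\right) = -32396 - 3738 \sqrt{26}$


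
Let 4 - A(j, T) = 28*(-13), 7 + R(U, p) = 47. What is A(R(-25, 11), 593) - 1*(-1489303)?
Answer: 1489671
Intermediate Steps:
R(U, p) = 40 (R(U, p) = -7 + 47 = 40)
A(j, T) = 368 (A(j, T) = 4 - 28*(-13) = 4 - 1*(-364) = 4 + 364 = 368)
A(R(-25, 11), 593) - 1*(-1489303) = 368 - 1*(-1489303) = 368 + 1489303 = 1489671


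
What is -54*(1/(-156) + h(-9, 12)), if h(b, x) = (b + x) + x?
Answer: -21051/26 ≈ -809.65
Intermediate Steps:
h(b, x) = b + 2*x
-54*(1/(-156) + h(-9, 12)) = -54*(1/(-156) + (-9 + 2*12)) = -54*(-1/156 + (-9 + 24)) = -54*(-1/156 + 15) = -54*2339/156 = -21051/26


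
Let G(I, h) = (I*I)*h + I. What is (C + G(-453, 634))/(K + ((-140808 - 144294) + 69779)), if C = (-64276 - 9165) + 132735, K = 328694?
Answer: 130161347/113371 ≈ 1148.1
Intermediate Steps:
G(I, h) = I + h*I**2 (G(I, h) = I**2*h + I = h*I**2 + I = I + h*I**2)
C = 59294 (C = -73441 + 132735 = 59294)
(C + G(-453, 634))/(K + ((-140808 - 144294) + 69779)) = (59294 - 453*(1 - 453*634))/(328694 + ((-140808 - 144294) + 69779)) = (59294 - 453*(1 - 287202))/(328694 + (-285102 + 69779)) = (59294 - 453*(-287201))/(328694 - 215323) = (59294 + 130102053)/113371 = 130161347*(1/113371) = 130161347/113371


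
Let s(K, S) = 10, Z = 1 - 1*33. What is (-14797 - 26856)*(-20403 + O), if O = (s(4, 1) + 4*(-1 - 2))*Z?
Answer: 847180367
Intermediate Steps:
Z = -32 (Z = 1 - 33 = -32)
O = 64 (O = (10 + 4*(-1 - 2))*(-32) = (10 + 4*(-3))*(-32) = (10 - 12)*(-32) = -2*(-32) = 64)
(-14797 - 26856)*(-20403 + O) = (-14797 - 26856)*(-20403 + 64) = -41653*(-20339) = 847180367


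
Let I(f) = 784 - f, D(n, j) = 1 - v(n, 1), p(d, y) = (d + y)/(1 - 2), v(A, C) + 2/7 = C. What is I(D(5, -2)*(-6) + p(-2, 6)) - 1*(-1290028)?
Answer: 9035724/7 ≈ 1.2908e+6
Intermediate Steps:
v(A, C) = -2/7 + C
p(d, y) = -d - y (p(d, y) = (d + y)/(-1) = (d + y)*(-1) = -d - y)
D(n, j) = 2/7 (D(n, j) = 1 - (-2/7 + 1) = 1 - 1*5/7 = 1 - 5/7 = 2/7)
I(D(5, -2)*(-6) + p(-2, 6)) - 1*(-1290028) = (784 - ((2/7)*(-6) + (-1*(-2) - 1*6))) - 1*(-1290028) = (784 - (-12/7 + (2 - 6))) + 1290028 = (784 - (-12/7 - 4)) + 1290028 = (784 - 1*(-40/7)) + 1290028 = (784 + 40/7) + 1290028 = 5528/7 + 1290028 = 9035724/7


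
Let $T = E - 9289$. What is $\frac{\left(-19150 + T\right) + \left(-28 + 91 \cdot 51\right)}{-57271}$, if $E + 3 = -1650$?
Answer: $\frac{25479}{57271} \approx 0.44488$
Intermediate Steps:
$E = -1653$ ($E = -3 - 1650 = -1653$)
$T = -10942$ ($T = -1653 - 9289 = -10942$)
$\frac{\left(-19150 + T\right) + \left(-28 + 91 \cdot 51\right)}{-57271} = \frac{\left(-19150 - 10942\right) + \left(-28 + 91 \cdot 51\right)}{-57271} = \left(-30092 + \left(-28 + 4641\right)\right) \left(- \frac{1}{57271}\right) = \left(-30092 + 4613\right) \left(- \frac{1}{57271}\right) = \left(-25479\right) \left(- \frac{1}{57271}\right) = \frac{25479}{57271}$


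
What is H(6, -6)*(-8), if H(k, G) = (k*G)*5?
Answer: 1440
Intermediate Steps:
H(k, G) = 5*G*k (H(k, G) = (G*k)*5 = 5*G*k)
H(6, -6)*(-8) = (5*(-6)*6)*(-8) = -180*(-8) = 1440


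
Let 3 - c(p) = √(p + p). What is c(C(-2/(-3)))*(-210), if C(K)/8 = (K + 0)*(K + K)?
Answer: -630 + 560*√2 ≈ 161.96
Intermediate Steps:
C(K) = 16*K² (C(K) = 8*((K + 0)*(K + K)) = 8*(K*(2*K)) = 8*(2*K²) = 16*K²)
c(p) = 3 - √2*√p (c(p) = 3 - √(p + p) = 3 - √(2*p) = 3 - √2*√p)
c(C(-2/(-3)))*(-210) = (3 - √2*√(16*(-2/(-3))²))*(-210) = (3 - √2*√(16*(-2*(-⅓))²))*(-210) = (3 - √2*√(16*(⅔)²))*(-210) = (3 - √2*√(16*(4/9)))*(-210) = (3 - √2*√(64/9))*(-210) = (3 - 1*√2*8/3)*(-210) = (3 - 8*√2/3)*(-210) = -630 + 560*√2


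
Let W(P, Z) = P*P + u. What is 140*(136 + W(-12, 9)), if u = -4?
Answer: 38640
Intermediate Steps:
W(P, Z) = -4 + P² (W(P, Z) = P*P - 4 = P² - 4 = -4 + P²)
140*(136 + W(-12, 9)) = 140*(136 + (-4 + (-12)²)) = 140*(136 + (-4 + 144)) = 140*(136 + 140) = 140*276 = 38640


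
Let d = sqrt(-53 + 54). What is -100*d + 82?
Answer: -18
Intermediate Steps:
d = 1 (d = sqrt(1) = 1)
-100*d + 82 = -100*1 + 82 = -100 + 82 = -18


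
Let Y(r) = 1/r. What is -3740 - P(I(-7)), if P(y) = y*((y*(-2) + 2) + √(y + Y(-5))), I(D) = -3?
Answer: -3716 + 12*I*√5/5 ≈ -3716.0 + 5.3666*I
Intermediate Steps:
P(y) = y*(2 + √(-⅕ + y) - 2*y) (P(y) = y*((y*(-2) + 2) + √(y + 1/(-5))) = y*((-2*y + 2) + √(y - ⅕)) = y*((2 - 2*y) + √(-⅕ + y)) = y*(2 + √(-⅕ + y) - 2*y))
-3740 - P(I(-7)) = -3740 - (-3)*(10 + √(-5 + 25*(-3)) - 10*(-3))/5 = -3740 - (-3)*(10 + √(-5 - 75) + 30)/5 = -3740 - (-3)*(10 + √(-80) + 30)/5 = -3740 - (-3)*(10 + 4*I*√5 + 30)/5 = -3740 - (-3)*(40 + 4*I*√5)/5 = -3740 - (-24 - 12*I*√5/5) = -3740 + (24 + 12*I*√5/5) = -3716 + 12*I*√5/5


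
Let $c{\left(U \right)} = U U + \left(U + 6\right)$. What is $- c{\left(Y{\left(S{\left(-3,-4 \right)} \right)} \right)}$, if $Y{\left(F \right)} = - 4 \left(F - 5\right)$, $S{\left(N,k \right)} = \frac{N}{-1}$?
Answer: $-78$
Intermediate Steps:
$S{\left(N,k \right)} = - N$ ($S{\left(N,k \right)} = N \left(-1\right) = - N$)
$Y{\left(F \right)} = 20 - 4 F$ ($Y{\left(F \right)} = - 4 \left(-5 + F\right) = 20 - 4 F$)
$c{\left(U \right)} = 6 + U + U^{2}$ ($c{\left(U \right)} = U^{2} + \left(6 + U\right) = 6 + U + U^{2}$)
$- c{\left(Y{\left(S{\left(-3,-4 \right)} \right)} \right)} = - (6 + \left(20 - 4 \left(\left(-1\right) \left(-3\right)\right)\right) + \left(20 - 4 \left(\left(-1\right) \left(-3\right)\right)\right)^{2}) = - (6 + \left(20 - 12\right) + \left(20 - 12\right)^{2}) = - (6 + 8 + 8^{2}) = - (6 + 8 + 64) = \left(-1\right) 78 = -78$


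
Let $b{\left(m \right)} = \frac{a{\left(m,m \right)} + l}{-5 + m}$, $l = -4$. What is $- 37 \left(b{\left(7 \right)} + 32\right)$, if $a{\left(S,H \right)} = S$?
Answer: $- \frac{2479}{2} \approx -1239.5$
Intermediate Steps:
$b{\left(m \right)} = \frac{-4 + m}{-5 + m}$ ($b{\left(m \right)} = \frac{m - 4}{-5 + m} = \frac{-4 + m}{-5 + m}$)
$- 37 \left(b{\left(7 \right)} + 32\right) = - 37 \left(\frac{-4 + 7}{-5 + 7} + 32\right) = - 37 \left(\frac{1}{2} \cdot 3 + 32\right) = - 37 \left(\frac{3}{2} + 32\right) = \left(-37\right) \frac{67}{2} = - \frac{2479}{2}$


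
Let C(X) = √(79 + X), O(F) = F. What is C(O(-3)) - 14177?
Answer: -14177 + 2*√19 ≈ -14168.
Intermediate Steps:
C(O(-3)) - 14177 = √(79 - 3) - 14177 = √76 - 14177 = 2*√19 - 14177 = -14177 + 2*√19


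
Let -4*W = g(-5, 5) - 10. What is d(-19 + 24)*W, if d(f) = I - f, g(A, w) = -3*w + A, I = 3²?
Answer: 30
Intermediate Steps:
I = 9
g(A, w) = A - 3*w
d(f) = 9 - f
W = 15/2 (W = -((-5 - 3*5) - 10)/4 = -((-5 - 15) - 10)/4 = -(-20 - 10)/4 = -¼*(-30) = 15/2 ≈ 7.5000)
d(-19 + 24)*W = (9 - (-19 + 24))*(15/2) = (9 - 1*5)*(15/2) = (9 - 5)*(15/2) = 4*(15/2) = 30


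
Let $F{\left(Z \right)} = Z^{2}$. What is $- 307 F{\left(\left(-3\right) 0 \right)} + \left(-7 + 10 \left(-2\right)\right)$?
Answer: $-27$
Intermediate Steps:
$- 307 F{\left(\left(-3\right) 0 \right)} + \left(-7 + 10 \left(-2\right)\right) = - 307 \left(\left(-3\right) 0\right)^{2} + \left(-7 + 10 \left(-2\right)\right) = - 307 \cdot 0^{2} - 27 = \left(-307\right) 0 - 27 = 0 - 27 = -27$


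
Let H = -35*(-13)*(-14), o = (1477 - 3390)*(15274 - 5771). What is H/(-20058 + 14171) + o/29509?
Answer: -15261886809/24817069 ≈ -614.98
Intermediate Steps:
o = -18179239 (o = -1913*9503 = -18179239)
H = -6370 (H = -(-455)*(-14) = -1*6370 = -6370)
H/(-20058 + 14171) + o/29509 = -6370/(-20058 + 14171) - 18179239/29509 = -6370/(-5887) - 18179239*1/29509 = -6370*(-1/5887) - 18179239/29509 = 910/841 - 18179239/29509 = -15261886809/24817069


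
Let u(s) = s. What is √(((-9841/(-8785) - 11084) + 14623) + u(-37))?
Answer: √270357593135/8785 ≈ 59.187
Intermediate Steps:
√(((-9841/(-8785) - 11084) + 14623) + u(-37)) = √(((-9841/(-8785) - 11084) + 14623) - 37) = √(((-9841*(-1/8785) - 11084) + 14623) - 37) = √(((9841/8785 - 11084) + 14623) - 37) = √((-97363099/8785 + 14623) - 37) = √(31099956/8785 - 37) = √(30774911/8785) = √270357593135/8785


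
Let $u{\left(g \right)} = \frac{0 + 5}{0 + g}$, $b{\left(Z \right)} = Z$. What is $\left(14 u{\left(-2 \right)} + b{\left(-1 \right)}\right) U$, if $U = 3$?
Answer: $-108$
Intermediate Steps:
$u{\left(g \right)} = \frac{5}{g}$
$\left(14 u{\left(-2 \right)} + b{\left(-1 \right)}\right) U = \left(14 \frac{5}{-2} - 1\right) 3 = \left(14 \cdot 5 \left(- \frac{1}{2}\right) - 1\right) 3 = \left(14 \left(- \frac{5}{2}\right) - 1\right) 3 = \left(-35 - 1\right) 3 = \left(-36\right) 3 = -108$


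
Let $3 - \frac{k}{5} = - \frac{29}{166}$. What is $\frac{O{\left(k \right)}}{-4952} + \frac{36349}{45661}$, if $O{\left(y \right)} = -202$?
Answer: $\frac{94611885}{113056636} \approx 0.83685$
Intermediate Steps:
$k = \frac{2635}{166}$ ($k = 15 - 5 \left(- \frac{29}{166}\right) = 15 - 5 \left(\left(-29\right) \frac{1}{166}\right) = 15 - - \frac{145}{166} = 15 + \frac{145}{166} = \frac{2635}{166} \approx 15.873$)
$\frac{O{\left(k \right)}}{-4952} + \frac{36349}{45661} = - \frac{202}{-4952} + \frac{36349}{45661} = \left(-202\right) \left(- \frac{1}{4952}\right) + 36349 \cdot \frac{1}{45661} = \frac{101}{2476} + \frac{36349}{45661} = \frac{94611885}{113056636}$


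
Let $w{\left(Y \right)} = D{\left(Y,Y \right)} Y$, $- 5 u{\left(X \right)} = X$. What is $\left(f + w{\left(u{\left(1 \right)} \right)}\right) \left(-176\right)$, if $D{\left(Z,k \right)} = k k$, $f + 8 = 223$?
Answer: $- \frac{4729824}{125} \approx -37839.0$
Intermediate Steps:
$u{\left(X \right)} = - \frac{X}{5}$
$f = 215$ ($f = -8 + 223 = 215$)
$D{\left(Z,k \right)} = k^{2}$
$w{\left(Y \right)} = Y^{3}$ ($w{\left(Y \right)} = Y^{2} Y = Y^{3}$)
$\left(f + w{\left(u{\left(1 \right)} \right)}\right) \left(-176\right) = \left(215 + \left(\left(- \frac{1}{5}\right) 1\right)^{3}\right) \left(-176\right) = \left(215 + \left(- \frac{1}{5}\right)^{3}\right) \left(-176\right) = \left(215 - \frac{1}{125}\right) \left(-176\right) = \frac{26874}{125} \left(-176\right) = - \frac{4729824}{125}$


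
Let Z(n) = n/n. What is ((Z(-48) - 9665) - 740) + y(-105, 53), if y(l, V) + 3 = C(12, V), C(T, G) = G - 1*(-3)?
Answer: -10351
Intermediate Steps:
Z(n) = 1
C(T, G) = 3 + G (C(T, G) = G + 3 = 3 + G)
y(l, V) = V (y(l, V) = -3 + (3 + V) = V)
((Z(-48) - 9665) - 740) + y(-105, 53) = ((1 - 9665) - 740) + 53 = (-9664 - 740) + 53 = -10404 + 53 = -10351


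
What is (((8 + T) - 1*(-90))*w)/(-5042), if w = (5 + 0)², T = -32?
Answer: -825/2521 ≈ -0.32725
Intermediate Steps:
w = 25 (w = 5² = 25)
(((8 + T) - 1*(-90))*w)/(-5042) = (((8 - 32) - 1*(-90))*25)/(-5042) = ((-24 + 90)*25)*(-1/5042) = (66*25)*(-1/5042) = 1650*(-1/5042) = -825/2521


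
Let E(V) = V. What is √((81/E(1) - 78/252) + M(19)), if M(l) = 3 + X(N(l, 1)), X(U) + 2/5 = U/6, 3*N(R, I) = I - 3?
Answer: √3668210/210 ≈ 9.1203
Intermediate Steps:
N(R, I) = -1 + I/3 (N(R, I) = (I - 3)/3 = (-3 + I)/3 = -1 + I/3)
X(U) = -⅖ + U/6
M(l) = 112/45 (M(l) = 3 + (-⅖ + (-1 + (⅓)*1)/6) = 3 + (-⅖ + (-1 + ⅓)/6) = 3 + (-⅖ + (⅙)*(-⅔)) = 3 + (-⅖ - ⅑) = 3 - 23/45 = 112/45)
√((81/E(1) - 78/252) + M(19)) = √((81/1 - 78/252) + 112/45) = √((81*1 - 78*1/252) + 112/45) = √((81 - 13/42) + 112/45) = √(3389/42 + 112/45) = √(52403/630) = √3668210/210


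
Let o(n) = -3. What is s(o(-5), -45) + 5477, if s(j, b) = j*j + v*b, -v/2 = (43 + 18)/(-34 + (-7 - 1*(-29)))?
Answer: 10057/2 ≈ 5028.5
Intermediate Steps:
v = 61/6 (v = -2*(43 + 18)/(-34 + (-7 - 1*(-29))) = -122/(-34 + (-7 + 29)) = -122/(-34 + 22) = -122/(-12) = -122*(-1)/12 = -2*(-61/12) = 61/6 ≈ 10.167)
s(j, b) = j² + 61*b/6 (s(j, b) = j*j + 61*b/6 = j² + 61*b/6)
s(o(-5), -45) + 5477 = ((-3)² + (61/6)*(-45)) + 5477 = (9 - 915/2) + 5477 = -897/2 + 5477 = 10057/2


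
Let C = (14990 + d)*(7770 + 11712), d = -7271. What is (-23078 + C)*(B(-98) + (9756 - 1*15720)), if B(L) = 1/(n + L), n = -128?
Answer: -101331466322600/113 ≈ -8.9674e+11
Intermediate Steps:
C = 150381558 (C = (14990 - 7271)*(7770 + 11712) = 7719*19482 = 150381558)
B(L) = 1/(-128 + L)
(-23078 + C)*(B(-98) + (9756 - 1*15720)) = (-23078 + 150381558)*(1/(-128 - 98) + (9756 - 1*15720)) = 150358480*(1/(-226) + (9756 - 15720)) = 150358480*(-1/226 - 5964) = 150358480*(-1347865/226) = -101331466322600/113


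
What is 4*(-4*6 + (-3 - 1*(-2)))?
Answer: -100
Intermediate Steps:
4*(-4*6 + (-3 - 1*(-2))) = 4*(-24 + (-3 + 2)) = 4*(-24 - 1) = 4*(-25) = -100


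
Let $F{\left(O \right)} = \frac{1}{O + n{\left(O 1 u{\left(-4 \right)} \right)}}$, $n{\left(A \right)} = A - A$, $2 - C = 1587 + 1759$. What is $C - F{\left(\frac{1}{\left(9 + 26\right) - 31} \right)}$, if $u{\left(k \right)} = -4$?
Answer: $-3348$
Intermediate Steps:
$C = -3344$ ($C = 2 - \left(1587 + 1759\right) = 2 - 3346 = -3344$)
$n{\left(A \right)} = 0$
$F{\left(O \right)} = \frac{1}{O}$ ($F{\left(O \right)} = \frac{1}{O + 0} = \frac{1}{O}$)
$C - F{\left(\frac{1}{\left(9 + 26\right) - 31} \right)} = -3344 - \frac{1}{\frac{1}{\left(9 + 26\right) - 31}} = -3344 - \frac{1}{\frac{1}{35 - 31}} = -3344 - \frac{1}{\frac{1}{4}} = -3344 - 4 = -3348$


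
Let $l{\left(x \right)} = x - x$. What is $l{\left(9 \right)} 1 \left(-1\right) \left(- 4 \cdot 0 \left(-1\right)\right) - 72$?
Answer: $-72$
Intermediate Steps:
$l{\left(x \right)} = 0$
$l{\left(9 \right)} 1 \left(-1\right) \left(- 4 \cdot 0 \left(-1\right)\right) - 72 = 0 \cdot 1 \left(-1\right) \left(- 4 \cdot 0 \left(-1\right)\right) - 72 = 0 \left(- \left(-1\right) 0 \left(-1\right)\right) - 72 = 0 \left(- \left(-1\right) 0\right) - 72 = 0 \left(\left(-1\right) 0\right) - 72 = 0 \cdot 0 - 72 = 0 - 72 = -72$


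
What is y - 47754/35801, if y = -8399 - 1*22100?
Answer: -1091942453/35801 ≈ -30500.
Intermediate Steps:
y = -30499 (y = -8399 - 22100 = -30499)
y - 47754/35801 = -30499 - 47754/35801 = -1091942453/35801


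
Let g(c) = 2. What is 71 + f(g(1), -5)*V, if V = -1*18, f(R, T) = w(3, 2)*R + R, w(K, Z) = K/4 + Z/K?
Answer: -16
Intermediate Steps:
w(K, Z) = K/4 + Z/K (w(K, Z) = K*(¼) + Z/K = K/4 + Z/K)
f(R, T) = 29*R/12 (f(R, T) = ((¼)*3 + 2/3)*R + R = (¾ + 2*(⅓))*R + R = (¾ + ⅔)*R + R = 17*R/12 + R = 29*R/12)
V = -18
71 + f(g(1), -5)*V = 71 + ((29/12)*2)*(-18) = 71 + (29/6)*(-18) = 71 - 87 = -16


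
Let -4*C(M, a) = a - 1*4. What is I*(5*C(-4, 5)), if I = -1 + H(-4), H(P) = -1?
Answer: 5/2 ≈ 2.5000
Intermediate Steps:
C(M, a) = 1 - a/4 (C(M, a) = -(a - 1*4)/4 = -(a - 4)/4 = -(-4 + a)/4 = 1 - a/4)
I = -2 (I = -1 - 1 = -2)
I*(5*C(-4, 5)) = -10*(1 - ¼*5) = -10*(1 - 5/4) = -10*(-1)/4 = -2*(-5/4) = 5/2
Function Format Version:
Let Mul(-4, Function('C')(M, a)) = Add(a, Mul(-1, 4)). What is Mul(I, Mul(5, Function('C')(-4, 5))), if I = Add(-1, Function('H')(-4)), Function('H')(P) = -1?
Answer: Rational(5, 2) ≈ 2.5000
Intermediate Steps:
Function('C')(M, a) = Add(1, Mul(Rational(-1, 4), a)) (Function('C')(M, a) = Mul(Rational(-1, 4), Add(a, Mul(-1, 4))) = Mul(Rational(-1, 4), Add(a, -4)) = Mul(Rational(-1, 4), Add(-4, a)) = Add(1, Mul(Rational(-1, 4), a)))
I = -2 (I = Add(-1, -1) = -2)
Mul(I, Mul(5, Function('C')(-4, 5))) = Mul(-2, Mul(5, Add(1, Mul(Rational(-1, 4), 5)))) = Mul(-2, Mul(5, Add(1, Rational(-5, 4)))) = Mul(-2, Mul(5, Rational(-1, 4))) = Mul(-2, Rational(-5, 4)) = Rational(5, 2)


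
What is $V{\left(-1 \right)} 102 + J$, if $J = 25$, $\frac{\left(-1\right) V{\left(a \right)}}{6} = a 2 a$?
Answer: $-1199$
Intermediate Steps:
$V{\left(a \right)} = - 12 a^{2}$ ($V{\left(a \right)} = - 6 a 2 a = - 6 \cdot 2 a a = - 6 \cdot 2 a^{2} = - 12 a^{2}$)
$V{\left(-1 \right)} 102 + J = - 12 \left(-1\right)^{2} \cdot 102 + 25 = \left(-12\right) 1 \cdot 102 + 25 = \left(-12\right) 102 + 25 = -1224 + 25 = -1199$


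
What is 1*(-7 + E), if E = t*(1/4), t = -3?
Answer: -31/4 ≈ -7.7500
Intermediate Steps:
E = -¾ (E = -3/4 = -3*¼ = -¾ ≈ -0.75000)
1*(-7 + E) = 1*(-7 - ¾) = 1*(-31/4) = -31/4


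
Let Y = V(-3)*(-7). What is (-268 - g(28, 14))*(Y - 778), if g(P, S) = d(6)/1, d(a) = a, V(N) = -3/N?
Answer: 215090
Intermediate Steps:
g(P, S) = 6 (g(P, S) = 6/1 = 6*1 = 6)
Y = -7 (Y = -3/(-3)*(-7) = -3*(-1/3)*(-7) = 1*(-7) = -7)
(-268 - g(28, 14))*(Y - 778) = (-268 - 1*6)*(-7 - 778) = (-268 - 6)*(-785) = -274*(-785) = 215090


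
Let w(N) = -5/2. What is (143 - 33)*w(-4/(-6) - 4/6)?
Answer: -275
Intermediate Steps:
w(N) = -5/2 (w(N) = -5*½ = -5/2)
(143 - 33)*w(-4/(-6) - 4/6) = (143 - 33)*(-5/2) = 110*(-5/2) = -275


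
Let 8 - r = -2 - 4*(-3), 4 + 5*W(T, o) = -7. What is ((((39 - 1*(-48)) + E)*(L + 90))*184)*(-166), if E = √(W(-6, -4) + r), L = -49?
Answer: -108950448 - 1252304*I*√105/5 ≈ -1.0895e+8 - 2.5665e+6*I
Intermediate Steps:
W(T, o) = -11/5 (W(T, o) = -⅘ + (⅕)*(-7) = -⅘ - 7/5 = -11/5)
r = -2 (r = 8 - (-2 - 4*(-3)) = 8 - (-2 + 12) = 8 - 1*10 = 8 - 10 = -2)
E = I*√105/5 (E = √(-11/5 - 2) = √(-21/5) = I*√105/5 ≈ 2.0494*I)
((((39 - 1*(-48)) + E)*(L + 90))*184)*(-166) = ((((39 - 1*(-48)) + I*√105/5)*(-49 + 90))*184)*(-166) = ((((39 + 48) + I*√105/5)*41)*184)*(-166) = (((87 + I*√105/5)*41)*184)*(-166) = ((3567 + 41*I*√105/5)*184)*(-166) = (656328 + 7544*I*√105/5)*(-166) = -108950448 - 1252304*I*√105/5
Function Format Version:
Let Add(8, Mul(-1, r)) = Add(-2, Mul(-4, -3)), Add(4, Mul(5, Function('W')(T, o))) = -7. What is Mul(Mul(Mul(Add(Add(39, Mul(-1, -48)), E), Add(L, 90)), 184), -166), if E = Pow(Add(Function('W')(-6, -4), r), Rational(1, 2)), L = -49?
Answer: Add(-108950448, Mul(Rational(-1252304, 5), I, Pow(105, Rational(1, 2)))) ≈ Add(-1.0895e+8, Mul(-2.5665e+6, I))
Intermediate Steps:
Function('W')(T, o) = Rational(-11, 5) (Function('W')(T, o) = Add(Rational(-4, 5), Mul(Rational(1, 5), -7)) = Add(Rational(-4, 5), Rational(-7, 5)) = Rational(-11, 5))
r = -2 (r = Add(8, Mul(-1, Add(-2, Mul(-4, -3)))) = Add(8, Mul(-1, Add(-2, 12))) = Add(8, Mul(-1, 10)) = Add(8, -10) = -2)
E = Mul(Rational(1, 5), I, Pow(105, Rational(1, 2))) (E = Pow(Add(Rational(-11, 5), -2), Rational(1, 2)) = Pow(Rational(-21, 5), Rational(1, 2)) = Mul(Rational(1, 5), I, Pow(105, Rational(1, 2))) ≈ Mul(2.0494, I))
Mul(Mul(Mul(Add(Add(39, Mul(-1, -48)), E), Add(L, 90)), 184), -166) = Mul(Mul(Mul(Add(Add(39, Mul(-1, -48)), Mul(Rational(1, 5), I, Pow(105, Rational(1, 2)))), Add(-49, 90)), 184), -166) = Mul(Mul(Mul(Add(Add(39, 48), Mul(Rational(1, 5), I, Pow(105, Rational(1, 2)))), 41), 184), -166) = Mul(Mul(Mul(Add(87, Mul(Rational(1, 5), I, Pow(105, Rational(1, 2)))), 41), 184), -166) = Mul(Mul(Add(3567, Mul(Rational(41, 5), I, Pow(105, Rational(1, 2)))), 184), -166) = Mul(Add(656328, Mul(Rational(7544, 5), I, Pow(105, Rational(1, 2)))), -166) = Add(-108950448, Mul(Rational(-1252304, 5), I, Pow(105, Rational(1, 2))))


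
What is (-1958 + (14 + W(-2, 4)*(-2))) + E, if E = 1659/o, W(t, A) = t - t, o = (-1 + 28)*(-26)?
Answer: -455449/234 ≈ -1946.4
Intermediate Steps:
o = -702 (o = 27*(-26) = -702)
W(t, A) = 0
E = -553/234 (E = 1659/(-702) = 1659*(-1/702) = -553/234 ≈ -2.3632)
(-1958 + (14 + W(-2, 4)*(-2))) + E = (-1958 + (14 + 0*(-2))) - 553/234 = (-1958 + (14 + 0)) - 553/234 = (-1958 + 14) - 553/234 = -1944 - 553/234 = -455449/234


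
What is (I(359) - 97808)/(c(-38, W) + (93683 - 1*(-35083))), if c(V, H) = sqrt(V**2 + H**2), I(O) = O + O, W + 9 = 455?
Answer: -3125472735/4145120599 + 48545*sqrt(50090)/4145120599 ≈ -0.75139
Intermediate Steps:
W = 446 (W = -9 + 455 = 446)
I(O) = 2*O
c(V, H) = sqrt(H**2 + V**2)
(I(359) - 97808)/(c(-38, W) + (93683 - 1*(-35083))) = (2*359 - 97808)/(sqrt(446**2 + (-38)**2) + (93683 - 1*(-35083))) = (718 - 97808)/(sqrt(198916 + 1444) + (93683 + 35083)) = -97090/(sqrt(200360) + 128766) = -97090/(2*sqrt(50090) + 128766) = -97090/(128766 + 2*sqrt(50090))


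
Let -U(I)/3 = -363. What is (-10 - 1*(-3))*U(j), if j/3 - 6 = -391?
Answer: -7623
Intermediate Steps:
j = -1155 (j = 18 + 3*(-391) = 18 - 1173 = -1155)
U(I) = 1089 (U(I) = -3*(-363) = 1089)
(-10 - 1*(-3))*U(j) = (-10 - 1*(-3))*1089 = (-10 + 3)*1089 = -7*1089 = -7623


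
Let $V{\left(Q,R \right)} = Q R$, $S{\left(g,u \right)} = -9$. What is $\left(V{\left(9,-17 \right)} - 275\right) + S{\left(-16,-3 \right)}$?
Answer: $-437$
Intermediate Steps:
$\left(V{\left(9,-17 \right)} - 275\right) + S{\left(-16,-3 \right)} = \left(9 \left(-17\right) - 275\right) - 9 = \left(-153 - 275\right) - 9 = -428 - 9 = -437$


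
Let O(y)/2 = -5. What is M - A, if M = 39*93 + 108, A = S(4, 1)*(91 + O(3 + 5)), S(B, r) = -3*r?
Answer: 3978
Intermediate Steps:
O(y) = -10 (O(y) = 2*(-5) = -10)
A = -243 (A = (-3*1)*(91 - 10) = -3*81 = -243)
M = 3735 (M = 3627 + 108 = 3735)
M - A = 3735 - 1*(-243) = 3735 + 243 = 3978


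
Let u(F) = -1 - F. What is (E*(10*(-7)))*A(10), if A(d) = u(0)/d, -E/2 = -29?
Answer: 406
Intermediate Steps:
E = 58 (E = -2*(-29) = 58)
A(d) = -1/d (A(d) = (-1 - 1*0)/d = (-1 + 0)/d = -1/d)
(E*(10*(-7)))*A(10) = (58*(10*(-7)))*(-1/10) = (58*(-70))*(-1*⅒) = -4060*(-⅒) = 406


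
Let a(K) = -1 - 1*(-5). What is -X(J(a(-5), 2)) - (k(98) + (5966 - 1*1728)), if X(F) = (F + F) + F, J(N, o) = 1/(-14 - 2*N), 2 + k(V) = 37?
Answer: -94003/22 ≈ -4272.9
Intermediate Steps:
k(V) = 35 (k(V) = -2 + 37 = 35)
a(K) = 4 (a(K) = -1 + 5 = 4)
X(F) = 3*F (X(F) = 2*F + F = 3*F)
-X(J(a(-5), 2)) - (k(98) + (5966 - 1*1728)) = -3*(-1/(14 + 2*4)) - (35 + (5966 - 1*1728)) = -3*(-1/(14 + 8)) - (35 + (5966 - 1728)) = -3*(-1/22) - (35 + 4238) = -3*(-1*1/22) - 1*4273 = -3*(-1)/22 - 4273 = -1*(-3/22) - 4273 = 3/22 - 4273 = -94003/22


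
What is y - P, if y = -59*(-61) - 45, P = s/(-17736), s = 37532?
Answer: 15767819/4434 ≈ 3556.1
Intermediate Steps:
P = -9383/4434 (P = 37532/(-17736) = 37532*(-1/17736) = -9383/4434 ≈ -2.1161)
y = 3554 (y = 3599 - 45 = 3554)
y - P = 3554 - 1*(-9383/4434) = 3554 + 9383/4434 = 15767819/4434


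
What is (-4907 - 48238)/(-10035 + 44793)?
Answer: -5905/3862 ≈ -1.5290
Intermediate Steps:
(-4907 - 48238)/(-10035 + 44793) = -53145/34758 = -53145*1/34758 = -5905/3862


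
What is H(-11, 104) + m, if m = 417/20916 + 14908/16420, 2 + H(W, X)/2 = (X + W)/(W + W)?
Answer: -3628840591/314820660 ≈ -11.527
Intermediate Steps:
H(W, X) = -4 + (W + X)/W (H(W, X) = -4 + 2*((X + W)/(W + W)) = -4 + 2*((W + X)/((2*W))) = -4 + 2*((W + X)*(1/(2*W))) = -4 + 2*((W + X)/(2*W)) = -4 + (W + X)/W)
m = 26555239/28620060 (m = 417*(1/20916) + 14908*(1/16420) = 139/6972 + 3727/4105 = 26555239/28620060 ≈ 0.92785)
H(-11, 104) + m = (-3 + 104/(-11)) + 26555239/28620060 = (-3 + 104*(-1/11)) + 26555239/28620060 = (-3 - 104/11) + 26555239/28620060 = -137/11 + 26555239/28620060 = -3628840591/314820660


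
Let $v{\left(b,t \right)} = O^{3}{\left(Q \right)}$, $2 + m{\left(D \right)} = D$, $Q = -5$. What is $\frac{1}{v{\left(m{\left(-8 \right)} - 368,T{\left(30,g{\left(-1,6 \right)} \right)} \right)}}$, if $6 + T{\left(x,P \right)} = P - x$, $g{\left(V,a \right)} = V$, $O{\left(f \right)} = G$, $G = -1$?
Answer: $-1$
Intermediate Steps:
$O{\left(f \right)} = -1$
$m{\left(D \right)} = -2 + D$
$T{\left(x,P \right)} = -6 + P - x$ ($T{\left(x,P \right)} = -6 + \left(P - x\right) = -6 + P - x$)
$v{\left(b,t \right)} = -1$ ($v{\left(b,t \right)} = \left(-1\right)^{3} = -1$)
$\frac{1}{v{\left(m{\left(-8 \right)} - 368,T{\left(30,g{\left(-1,6 \right)} \right)} \right)}} = \frac{1}{-1} = -1$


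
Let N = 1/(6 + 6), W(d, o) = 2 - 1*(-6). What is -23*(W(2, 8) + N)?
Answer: -2231/12 ≈ -185.92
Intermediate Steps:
W(d, o) = 8 (W(d, o) = 2 + 6 = 8)
N = 1/12 ≈ 0.083333
-23*(W(2, 8) + N) = -23*(8 + 1/12) = -23*97/12 = -2231/12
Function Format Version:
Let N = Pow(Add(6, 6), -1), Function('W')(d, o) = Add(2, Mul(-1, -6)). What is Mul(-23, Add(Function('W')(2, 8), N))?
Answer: Rational(-2231, 12) ≈ -185.92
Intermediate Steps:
Function('W')(d, o) = 8 (Function('W')(d, o) = Add(2, 6) = 8)
N = Rational(1, 12) (N = Pow(12, -1) = Rational(1, 12) ≈ 0.083333)
Mul(-23, Add(Function('W')(2, 8), N)) = Mul(-23, Add(8, Rational(1, 12))) = Mul(-23, Rational(97, 12)) = Rational(-2231, 12)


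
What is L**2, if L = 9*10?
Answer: 8100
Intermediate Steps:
L = 90
L**2 = 90**2 = 8100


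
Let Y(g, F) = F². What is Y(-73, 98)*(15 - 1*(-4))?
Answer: 182476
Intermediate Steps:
Y(-73, 98)*(15 - 1*(-4)) = 98²*(15 - 1*(-4)) = 9604*(15 + 4) = 9604*19 = 182476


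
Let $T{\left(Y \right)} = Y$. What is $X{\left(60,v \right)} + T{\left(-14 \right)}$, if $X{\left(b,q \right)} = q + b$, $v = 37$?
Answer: $83$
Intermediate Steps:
$X{\left(b,q \right)} = b + q$
$X{\left(60,v \right)} + T{\left(-14 \right)} = \left(60 + 37\right) - 14 = 97 - 14 = 83$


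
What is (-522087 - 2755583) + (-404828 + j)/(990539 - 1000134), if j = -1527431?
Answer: -31447311391/9595 ≈ -3.2775e+6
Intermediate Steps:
(-522087 - 2755583) + (-404828 + j)/(990539 - 1000134) = (-522087 - 2755583) + (-404828 - 1527431)/(990539 - 1000134) = -3277670 - 1932259/(-9595) = -3277670 - 1932259*(-1/9595) = -3277670 + 1932259/9595 = -31447311391/9595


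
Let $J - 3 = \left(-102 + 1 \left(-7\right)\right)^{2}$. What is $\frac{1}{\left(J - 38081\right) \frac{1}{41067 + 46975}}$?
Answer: $- \frac{88042}{26197} \approx -3.3608$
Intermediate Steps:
$J = 11884$ ($J = 3 + \left(-102 + 1 \left(-7\right)\right)^{2} = 3 + \left(-102 - 7\right)^{2} = 3 + \left(-109\right)^{2} = 3 + 11881 = 11884$)
$\frac{1}{\left(J - 38081\right) \frac{1}{41067 + 46975}} = \frac{1}{\left(11884 - 38081\right) \frac{1}{41067 + 46975}} = \frac{1}{\left(-26197\right) \frac{1}{88042}} = \frac{1}{- \frac{26197}{88042}} = - \frac{88042}{26197}$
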